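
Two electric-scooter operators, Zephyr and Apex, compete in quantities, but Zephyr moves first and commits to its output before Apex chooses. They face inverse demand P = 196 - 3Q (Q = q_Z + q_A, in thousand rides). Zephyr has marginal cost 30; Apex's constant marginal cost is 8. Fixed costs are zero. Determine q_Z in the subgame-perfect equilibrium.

24

The follower Apex best-responds to any q_Z: π_A = (196 - 3Q)q_A - 8q_A.
Follower FOC: 188 - 3q_Z - 6q_A = 0, so q_A(q_Z) = (188 - 3q_Z)/6.
The leader anticipates this reaction. Substituting into P = 196 - 3Q gives P = 102 - (3/2)q_Z, so π_Z = (102 - (3/2)q_Z)q_Z - 30q_Z.
The leader's first-order condition 72 - 3q_Z = 0 yields q_Z = 24.
Then q_A = (188 - 3·24)/6 = 58/3.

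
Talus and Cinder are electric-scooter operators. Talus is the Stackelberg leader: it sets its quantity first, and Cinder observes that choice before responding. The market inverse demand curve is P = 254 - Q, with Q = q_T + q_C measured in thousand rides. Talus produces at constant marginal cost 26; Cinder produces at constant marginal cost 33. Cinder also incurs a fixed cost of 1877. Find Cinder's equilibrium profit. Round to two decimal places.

801.06

Solve by backward induction. Given q_T, the follower Cinder maximises π_C = (254 - q_T - q_C)q_C - 33q_C.
Follower FOC: 221 - q_T - 2q_C = 0, so q_C(q_T) = (221 - q_T)/2.
Talus substitutes q_C(q_T) into its own profit: π_T = q_T(254 - q_T - (221 - q_T)/2) - 26q_T = (287/2 - (1/2)q_T)q_T - 26q_T.
The leader's first-order condition 235/2 - q_T = 0 yields q_T = 235/2.
Then q_C = (221 - 235/2)/2 = 207/4.
Price P = 254 - 677/4 = 339/4.
Cinder's profit: (339/4 - 33)·(207/4) - 1877 = 801.0625.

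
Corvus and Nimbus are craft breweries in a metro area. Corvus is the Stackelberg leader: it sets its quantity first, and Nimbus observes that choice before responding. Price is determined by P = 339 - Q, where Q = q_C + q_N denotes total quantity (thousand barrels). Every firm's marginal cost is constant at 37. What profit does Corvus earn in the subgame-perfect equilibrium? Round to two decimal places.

Solve by backward induction. Given q_C, the follower Nimbus maximises π_N = (339 - q_C - q_N)q_N - 37q_N.
Setting the follower's marginal profit to zero, 302 - q_C - 2q_N = 0, i.e. q_N = (302 - q_C)/2.
Corvus substitutes q_N(q_C) into its own profit: π_C = q_C(339 - q_C - (302 - q_C)/2) - 37q_C = (188 - (1/2)q_C)q_C - 37q_C.
Leader FOC: 151 - q_C = 0, so q_C = 151.
Then q_N = (302 - 151)/2 = 151/2.
Price P = 339 - 453/2 = 225/2.
Corvus's profit: (225/2 - 37)·151 = 11400.5000.

11400.50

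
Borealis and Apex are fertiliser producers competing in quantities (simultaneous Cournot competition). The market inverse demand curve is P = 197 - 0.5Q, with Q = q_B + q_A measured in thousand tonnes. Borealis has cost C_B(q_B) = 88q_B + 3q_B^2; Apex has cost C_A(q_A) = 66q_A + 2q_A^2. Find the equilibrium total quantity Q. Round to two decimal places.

38.62

Borealis's profit: π_B = (197 - 0.5Q)q_B - (88q_B + 3q_B²). Setting ∂π_B/∂q_B = 0: 109 - 7q_B - (1/2)(q_A) = 0.
Apex's profit: π_A = (197 - 0.5Q)q_A - (66q_A + 2q_A²). Setting ∂π_A/∂q_A = 0: 131 - 5q_A - (1/2)(q_B) = 0.
Best responses: q_B = (109 - (1/2)q_A)/7, q_A = (131 - (1/2)q_B)/5.
Substituting one into the other gives q_B = 1918/139 and q_A = 24.8201.
Total output Q = 1918/139 + 24.8201 = 38.6187.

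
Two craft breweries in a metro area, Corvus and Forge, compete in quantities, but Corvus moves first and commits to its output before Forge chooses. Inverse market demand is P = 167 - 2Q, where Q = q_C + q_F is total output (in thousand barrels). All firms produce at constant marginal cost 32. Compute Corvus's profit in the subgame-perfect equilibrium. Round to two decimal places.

The follower Forge best-responds to any q_C: π_F = (167 - 2Q)q_F - 32q_F.
∂π_F/∂q_F = 135 - 2q_C - 4q_F = 0 gives the reaction function q_F = (135 - 2q_C)/4.
Corvus substitutes q_F(q_C) into its own profit: π_C = q_C(167 - 2q_C - (135 - 2q_C)/2) - 32q_C = (199/2 - q_C)q_C - 32q_C.
The leader's first-order condition 135/2 - 2q_C = 0 yields q_C = 135/4.
Then q_F = (135 - 2·(135/4))/4 = 135/8.
Price P = 167 - 2·(405/8) = 263/4.
Corvus's profit: (263/4 - 32)·(135/4) = 1139.0625.

1139.06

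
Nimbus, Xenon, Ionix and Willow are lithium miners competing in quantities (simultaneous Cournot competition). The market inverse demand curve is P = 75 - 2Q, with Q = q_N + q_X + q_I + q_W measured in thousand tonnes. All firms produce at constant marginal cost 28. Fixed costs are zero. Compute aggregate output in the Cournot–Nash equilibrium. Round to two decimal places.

18.80

Each firm earns π_i = (75 - 2Q)q_i - 28q_i.
Setting ∂π_i/∂q_i = 0 with rivals' quantities fixed: 47 - 4q_i - 2·Σ_{j≠i} q_j = 0.
By symmetry each firm produces the same amount; substituting Σ_{j≠i} q_j = 3q_i yields q_i = 47/10.
Total output Q = 47/10 + 47/10 + 47/10 + 47/10 = 94/5.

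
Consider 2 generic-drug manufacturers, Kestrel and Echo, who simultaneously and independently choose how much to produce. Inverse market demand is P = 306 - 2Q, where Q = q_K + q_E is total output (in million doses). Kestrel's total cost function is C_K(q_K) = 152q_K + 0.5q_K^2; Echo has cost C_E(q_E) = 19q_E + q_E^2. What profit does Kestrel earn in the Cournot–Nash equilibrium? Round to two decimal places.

Kestrel's profit: π_K = (306 - 2Q)q_K - (152q_K + (1/2)q_K²). Setting ∂π_K/∂q_K = 0: 154 - 5q_K - 2(q_E) = 0.
Echo's first-order condition: 287 - 6q_E - 2(q_K) = 0.
Rearranging gives the reaction functions q_K = (154 - 2q_E)/5 and q_E = (287 - 2q_K)/6.
Substituting one into the other gives q_K = 175/13 and q_E = 1127/26.
Price P = 306 - 2·(1477/26) = 192.3846.
Kestrel's profit: 192.3846·(175/13) - 152·(175/13) - (1/2)(175/13)² = 453.0325.

453.03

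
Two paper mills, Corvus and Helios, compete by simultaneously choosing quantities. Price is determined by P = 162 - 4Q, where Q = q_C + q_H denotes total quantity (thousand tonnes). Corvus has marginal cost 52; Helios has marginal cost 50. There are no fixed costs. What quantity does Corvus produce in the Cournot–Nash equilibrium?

9

Corvus's profit: π_C = (162 - 4Q)q_C - (52q_C). Setting ∂π_C/∂q_C = 0: 110 - 8q_C - 4(q_H) = 0.
Helios's profit: π_H = (162 - 4Q)q_H - (50q_H). Setting ∂π_H/∂q_H = 0: 112 - 8q_H - 4(q_C) = 0.
Rearranging gives the reaction functions q_C = (110 - 4q_H)/8 and q_H = (112 - 4q_C)/8.
Solving the pair: q_C = 9, q_H = 19/2.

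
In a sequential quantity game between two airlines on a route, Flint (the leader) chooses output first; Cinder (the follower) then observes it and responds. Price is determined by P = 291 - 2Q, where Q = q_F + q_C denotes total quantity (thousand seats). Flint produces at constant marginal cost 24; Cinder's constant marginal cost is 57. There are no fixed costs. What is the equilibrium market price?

Solve by backward induction. Given q_F, the follower Cinder maximises π_C = (291 - 2q_F - 2q_C)q_C - 57q_C.
∂π_C/∂q_C = 234 - 2q_F - 4q_C = 0 gives the reaction function q_C = (234 - 2q_F)/4.
Flint substitutes q_C(q_F) into its own profit: π_F = q_F(291 - 2q_F - (234 - 2q_F)/2) - 24q_F = (174 - q_F)q_F - 24q_F.
Leader FOC: 150 - 2q_F = 0, so q_F = 75.
Then q_C = (234 - 2·75)/4 = 21.
Total output Q = 96, so price P = 291 - 2·96 = 99.

99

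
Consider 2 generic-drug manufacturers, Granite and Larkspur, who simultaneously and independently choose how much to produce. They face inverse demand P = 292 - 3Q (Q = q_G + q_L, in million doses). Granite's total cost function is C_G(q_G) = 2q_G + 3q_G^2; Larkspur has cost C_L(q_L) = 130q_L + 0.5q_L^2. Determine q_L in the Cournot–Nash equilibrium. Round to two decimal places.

14.32

Granite's profit: π_G = (292 - 3Q)q_G - (2q_G + 3q_G²). Setting ∂π_G/∂q_G = 0: 290 - 12q_G - 3(q_L) = 0.
Larkspur's first-order condition: 162 - 7q_L - 3(q_G) = 0.
Best responses: q_G = (290 - 3q_L)/12, q_L = (162 - 3q_G)/7.
Solving the pair: q_G = 1544/75, q_L = 358/25.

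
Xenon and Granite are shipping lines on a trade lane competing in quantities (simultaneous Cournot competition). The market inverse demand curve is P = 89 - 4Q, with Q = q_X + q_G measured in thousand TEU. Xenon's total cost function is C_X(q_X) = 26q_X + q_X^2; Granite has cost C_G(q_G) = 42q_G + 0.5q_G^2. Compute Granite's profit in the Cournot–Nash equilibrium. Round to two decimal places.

Xenon's profit: π_X = (89 - 4Q)q_X - (26q_X + q_X²). Setting ∂π_X/∂q_X = 0: 63 - 10q_X - 4(q_G) = 0.
Granite's profit: π_G = (89 - 4Q)q_G - (42q_G + (1/2)q_G²). Setting ∂π_G/∂q_G = 0: 47 - 9q_G - 4(q_X) = 0.
Rearranging gives the reaction functions q_X = (63 - 4q_G)/10 and q_G = (47 - 4q_X)/9.
Substituting one into the other gives q_X = 379/74 and q_G = 109/37.
Price P = 89 - 4·(597/74) = 56.7297.
Granite's profit: 56.7297·(109/37) - 42·(109/37) - (1/2)(109/37)² = 39.0537.

39.05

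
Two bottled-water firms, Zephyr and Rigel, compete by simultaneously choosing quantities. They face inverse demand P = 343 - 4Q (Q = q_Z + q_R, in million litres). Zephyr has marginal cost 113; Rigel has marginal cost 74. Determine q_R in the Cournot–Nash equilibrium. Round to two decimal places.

Zephyr's profit: π_Z = (343 - 4Q)q_Z - (113q_Z). Setting ∂π_Z/∂q_Z = 0: 230 - 8q_Z - 4(q_R) = 0.
Rigel's profit: π_R = (343 - 4Q)q_R - (74q_R). Setting ∂π_R/∂q_R = 0: 269 - 8q_R - 4(q_Z) = 0.
So q_Z = (230 - 4q_R)/8 and q_R = (269 - 4q_Z)/8.
Substituting one into the other gives q_Z = 191/12 and q_R = 77/3.

25.67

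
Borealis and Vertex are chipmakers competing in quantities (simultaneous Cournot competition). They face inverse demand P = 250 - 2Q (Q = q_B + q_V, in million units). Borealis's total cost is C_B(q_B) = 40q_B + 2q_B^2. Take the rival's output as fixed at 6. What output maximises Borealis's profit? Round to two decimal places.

With the rival's output fixed at 6, Borealis's profit is π_B = (250 - 2·6 - 2q_B)q_B - (40q_B + 2q_B²) = (238 - 2q_B)q_B - (40q_B + 2q_B²).
∂π_B/∂q_B = 198 - 8q_B = 0, so q_B = 99/4.

24.75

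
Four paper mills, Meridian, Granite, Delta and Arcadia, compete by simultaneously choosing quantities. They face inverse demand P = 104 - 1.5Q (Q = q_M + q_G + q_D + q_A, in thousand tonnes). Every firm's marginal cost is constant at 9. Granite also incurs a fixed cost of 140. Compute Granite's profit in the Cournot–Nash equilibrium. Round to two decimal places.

100.67

Each firm earns π_i = (104 - 1.5Q)q_i - 9q_i.
Setting ∂π_i/∂q_i = 0 with rivals' quantities fixed: 95 - 3q_i - (3/2)·Σ_{j≠i} q_j = 0.
With identical firms every q_j equals q_i, so Σ_{j≠i} q_j = 3q_i and 95 = (15/2)q_i, giving q_i = 38/3.
Price P = 104 - (3/2)·(152/3) = 28.
Granite's profit: (28 - 9)·(38/3) - 140 = 302/3.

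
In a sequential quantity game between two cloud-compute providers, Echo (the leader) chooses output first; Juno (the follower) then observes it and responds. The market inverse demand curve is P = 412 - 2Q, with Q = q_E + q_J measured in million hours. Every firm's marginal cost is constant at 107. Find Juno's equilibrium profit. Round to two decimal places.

2907.03

Solve by backward induction. Given q_E, the follower Juno maximises π_J = (412 - 2q_E - 2q_J)q_J - 107q_J.
Setting the follower's marginal profit to zero, 305 - 2q_E - 4q_J = 0, i.e. q_J = (305 - 2q_E)/4.
Echo substitutes q_J(q_E) into its own profit: π_E = q_E(412 - 2q_E - (305 - 2q_E)/2) - 107q_E = (519/2 - q_E)q_E - 107q_E.
Leader FOC: 305/2 - 2q_E = 0, so q_E = 305/4.
Then q_J = (305 - 2·(305/4))/4 = 305/8.
Price P = 412 - 2·(915/8) = 733/4.
Juno's profit: (733/4 - 107)·(305/8) = 2907.0313.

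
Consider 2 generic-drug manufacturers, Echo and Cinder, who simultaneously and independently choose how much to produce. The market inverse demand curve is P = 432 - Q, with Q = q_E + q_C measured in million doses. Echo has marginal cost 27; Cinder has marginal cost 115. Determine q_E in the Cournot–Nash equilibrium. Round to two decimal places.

164.33

Echo's profit: π_E = (432 - Q)q_E - (27q_E). Setting ∂π_E/∂q_E = 0: 405 - 2q_E - (q_C) = 0.
Cinder's first-order condition: 317 - 2q_C - (q_E) = 0.
So q_E = (405 - q_C)/2 and q_C = (317 - q_E)/2.
Substituting one into the other gives q_E = 493/3 and q_C = 229/3.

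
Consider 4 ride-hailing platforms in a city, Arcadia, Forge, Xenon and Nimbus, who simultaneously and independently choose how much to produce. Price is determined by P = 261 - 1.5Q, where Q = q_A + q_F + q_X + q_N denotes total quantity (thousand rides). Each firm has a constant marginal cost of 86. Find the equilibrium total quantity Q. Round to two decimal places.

A representative firm's profit is π_i = q_i(261 - 1.5Q) - 86q_i.
First-order condition (treating rivals' output as given): 175 - 3q_i - (3/2)·Σ_{j≠i} q_j = 0.
With identical firms every q_j equals q_i, so Σ_{j≠i} q_j = 3q_i and 175 = (15/2)q_i, giving q_i = 70/3.
Total output Q = 70/3 + 70/3 + 70/3 + 70/3 = 280/3.

93.33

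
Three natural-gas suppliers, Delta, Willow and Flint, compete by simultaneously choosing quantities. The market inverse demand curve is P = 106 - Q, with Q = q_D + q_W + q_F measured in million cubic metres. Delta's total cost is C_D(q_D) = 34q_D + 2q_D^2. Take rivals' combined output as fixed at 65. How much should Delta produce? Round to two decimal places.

With rivals' combined output fixed at 65, Delta's profit is π_D = (106 - 65 - q_D)q_D - (34q_D + 2q_D²) = (41 - q_D)q_D - (34q_D + 2q_D²).
∂π_D/∂q_D = 7 - 6q_D = 0, so q_D = 7/6.

1.17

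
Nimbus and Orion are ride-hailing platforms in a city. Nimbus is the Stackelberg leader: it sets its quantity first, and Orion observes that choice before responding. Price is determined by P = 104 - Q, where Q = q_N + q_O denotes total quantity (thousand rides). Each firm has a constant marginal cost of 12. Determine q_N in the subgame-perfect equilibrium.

46

The follower Orion best-responds to any q_N: π_O = (104 - Q)q_O - 12q_O.
Setting the follower's marginal profit to zero, 92 - q_N - 2q_O = 0, i.e. q_O = (92 - q_N)/2.
Nimbus substitutes q_O(q_N) into its own profit: π_N = q_N(104 - q_N - (92 - q_N)/2) - 12q_N = (58 - (1/2)q_N)q_N - 12q_N.
Maximising: ∂π_N/∂q_N = 46 - q_N = 0, giving q_N = 46.
Then q_O = (92 - 46)/2 = 23.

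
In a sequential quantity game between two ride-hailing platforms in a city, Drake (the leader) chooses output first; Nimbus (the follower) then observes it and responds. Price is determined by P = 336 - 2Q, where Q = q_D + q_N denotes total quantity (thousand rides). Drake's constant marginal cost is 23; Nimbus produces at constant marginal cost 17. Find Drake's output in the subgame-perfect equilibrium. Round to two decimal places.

Solve by backward induction. Given q_D, the follower Nimbus maximises π_N = (336 - 2q_D - 2q_N)q_N - 17q_N.
∂π_N/∂q_N = 319 - 2q_D - 4q_N = 0 gives the reaction function q_N = (319 - 2q_D)/4.
Drake substitutes q_N(q_D) into its own profit: π_D = q_D(336 - 2q_D - (319 - 2q_D)/2) - 23q_D = (353/2 - q_D)q_D - 23q_D.
Leader FOC: 307/2 - 2q_D = 0, so q_D = 307/4.
Then q_N = (319 - 2·(307/4))/4 = 331/8.

76.75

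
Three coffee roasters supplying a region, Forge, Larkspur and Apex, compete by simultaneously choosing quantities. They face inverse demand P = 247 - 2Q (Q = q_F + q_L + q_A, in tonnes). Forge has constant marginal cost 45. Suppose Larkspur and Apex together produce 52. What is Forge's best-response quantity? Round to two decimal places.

With rivals' combined output fixed at 52, Forge's profit is π_F = (247 - 2·52 - 2q_F)q_F - (45q_F) = (143 - 2q_F)q_F - (45q_F).
∂π_F/∂q_F = 98 - 4q_F = 0, so q_F = 49/2.

24.50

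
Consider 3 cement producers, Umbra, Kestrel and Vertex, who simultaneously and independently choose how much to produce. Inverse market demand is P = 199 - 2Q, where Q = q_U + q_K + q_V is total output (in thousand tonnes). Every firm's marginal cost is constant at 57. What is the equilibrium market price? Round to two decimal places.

Each firm earns π_i = (199 - 2Q)q_i - 57q_i.
Setting ∂π_i/∂q_i = 0 with rivals' quantities fixed: 142 - 4q_i - 2·Σ_{j≠i} q_j = 0.
With identical firms every q_j equals q_i, so Σ_{j≠i} q_j = 2q_i and 142 = 8q_i, giving q_i = 71/4.
Total output Q = 213/4, so price P = 199 - 2·(213/4) = 185/2.

92.50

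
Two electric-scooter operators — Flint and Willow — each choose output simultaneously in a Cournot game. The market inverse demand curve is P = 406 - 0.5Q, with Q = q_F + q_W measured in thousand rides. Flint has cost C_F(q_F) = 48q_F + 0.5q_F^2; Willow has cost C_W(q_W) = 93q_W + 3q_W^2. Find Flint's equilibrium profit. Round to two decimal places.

Flint's profit: π_F = (406 - 0.5Q)q_F - (48q_F + (1/2)q_F²). Setting ∂π_F/∂q_F = 0: 358 - 2q_F - (1/2)(q_W) = 0.
Willow's profit: π_W = (406 - 0.5Q)q_W - (93q_W + 3q_W²). Setting ∂π_W/∂q_W = 0: 313 - 7q_W - (1/2)(q_F) = 0.
Best responses: q_F = (358 - (1/2)q_W)/2, q_W = (313 - (1/2)q_F)/7.
Substituting one into the other gives q_F = 170.8727 and q_W = 1788/55.
Price P = 406 - (1/2)·203.3818 = 304.3091.
Flint's profit: 304.3091·170.8727 - 48·170.8727 - (1/2)·170.8727² = 29197.4889.

29197.49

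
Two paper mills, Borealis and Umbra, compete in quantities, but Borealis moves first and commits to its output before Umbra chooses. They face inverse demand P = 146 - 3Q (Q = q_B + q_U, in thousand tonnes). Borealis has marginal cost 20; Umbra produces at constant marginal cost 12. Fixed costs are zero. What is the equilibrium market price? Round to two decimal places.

49.50

Solve by backward induction. Given q_B, the follower Umbra maximises π_U = (146 - 3q_B - 3q_U)q_U - 12q_U.
Follower FOC: 134 - 3q_B - 6q_U = 0, so q_U(q_B) = (134 - 3q_B)/6.
Borealis substitutes q_U(q_B) into its own profit: π_B = q_B(146 - 3q_B - (134 - 3q_B)/2) - 20q_B = (79 - (3/2)q_B)q_B - 20q_B.
Leader FOC: 59 - 3q_B = 0, so q_B = 59/3.
Then q_U = (134 - 3·(59/3))/6 = 25/2.
Total output Q = 193/6, so price P = 146 - 3·(193/6) = 99/2.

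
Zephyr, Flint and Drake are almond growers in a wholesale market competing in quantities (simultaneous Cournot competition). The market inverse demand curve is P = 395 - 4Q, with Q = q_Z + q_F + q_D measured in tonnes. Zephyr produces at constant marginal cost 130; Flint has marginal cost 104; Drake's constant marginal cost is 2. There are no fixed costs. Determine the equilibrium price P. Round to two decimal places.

Zephyr's profit: π_Z = (395 - 4Q)q_Z - (130q_Z). Setting ∂π_Z/∂q_Z = 0: 265 - 8q_Z - 4(q_F + q_D) = 0.
Flint's profit: π_F = (395 - 4Q)q_F - (104q_F). Setting ∂π_F/∂q_F = 0: 291 - 8q_F - 4(q_Z + q_D) = 0.
Drake's first-order condition: 393 - 8q_D - 4(q_Z + q_F) = 0.
Adding the 3 conditions: 949 − 8Q − 8Q = 0, i.e. Q = 949/16.
Back-substituting: q_Z = (265 − 949/4)/4 = 111/16, q_F = (291 − 949/4)/4 = 215/16, q_D = (393 − 949/4)/4 = 623/16.
Total output Q = 949/16, so price P = 395 - 4·(949/16) = 631/4.

157.75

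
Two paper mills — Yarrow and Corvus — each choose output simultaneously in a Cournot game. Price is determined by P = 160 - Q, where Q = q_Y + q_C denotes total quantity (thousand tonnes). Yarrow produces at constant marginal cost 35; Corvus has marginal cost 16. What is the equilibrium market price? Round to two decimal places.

70.33

Yarrow's profit: π_Y = (160 - Q)q_Y - (35q_Y). Setting ∂π_Y/∂q_Y = 0: 125 - 2q_Y - (q_C) = 0.
Corvus's profit: π_C = (160 - Q)q_C - (16q_C). Setting ∂π_C/∂q_C = 0: 144 - 2q_C - (q_Y) = 0.
Rearranging gives the reaction functions q_Y = (125 - q_C)/2 and q_C = (144 - q_Y)/2.
Substituting one into the other gives q_Y = 106/3 and q_C = 163/3.
Total output Q = 269/3, so price P = 160 - 269/3 = 211/3.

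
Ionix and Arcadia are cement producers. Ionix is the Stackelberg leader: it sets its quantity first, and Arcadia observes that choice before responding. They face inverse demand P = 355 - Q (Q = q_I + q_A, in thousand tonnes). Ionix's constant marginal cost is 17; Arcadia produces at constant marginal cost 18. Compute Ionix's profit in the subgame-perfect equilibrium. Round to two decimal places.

The follower Arcadia best-responds to any q_I: π_A = (355 - Q)q_A - 18q_A.
Setting the follower's marginal profit to zero, 337 - q_I - 2q_A = 0, i.e. q_A = (337 - q_I)/2.
The leader anticipates this reaction. Substituting into P = 355 - Q gives P = 373/2 - (1/2)q_I, so π_I = (373/2 - (1/2)q_I)q_I - 17q_I.
The leader's first-order condition 339/2 - q_I = 0 yields q_I = 339/2.
Then q_A = (337 - 339/2)/2 = 335/4.
Price P = 355 - 1013/4 = 407/4.
Ionix's profit: (407/4 - 17)·(339/2) = 14365.1250.

14365.13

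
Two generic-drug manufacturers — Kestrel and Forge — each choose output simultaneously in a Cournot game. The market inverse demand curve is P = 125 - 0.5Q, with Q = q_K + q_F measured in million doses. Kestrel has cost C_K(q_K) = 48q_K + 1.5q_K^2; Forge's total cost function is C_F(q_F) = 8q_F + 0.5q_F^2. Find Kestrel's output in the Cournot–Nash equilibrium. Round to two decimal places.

Kestrel's profit: π_K = (125 - 0.5Q)q_K - (48q_K + (3/2)q_K²). Setting ∂π_K/∂q_K = 0: 77 - 4q_K - (1/2)(q_F) = 0.
Forge's profit: π_F = (125 - 0.5Q)q_F - (8q_F + (1/2)q_F²). Setting ∂π_F/∂q_F = 0: 117 - 2q_F - (1/2)(q_K) = 0.
So q_K = (77 - (1/2)q_F)/4 and q_F = (117 - (1/2)q_K)/2.
Solving the pair: q_K = 382/31, q_F = 1718/31.

12.32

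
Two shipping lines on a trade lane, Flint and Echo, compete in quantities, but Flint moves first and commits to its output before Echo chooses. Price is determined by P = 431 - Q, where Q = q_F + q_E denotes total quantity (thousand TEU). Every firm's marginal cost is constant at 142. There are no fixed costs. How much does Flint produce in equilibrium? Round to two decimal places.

The follower Echo best-responds to any q_F: π_E = (431 - Q)q_E - 142q_E.
Follower FOC: 289 - q_F - 2q_E = 0, so q_E(q_F) = (289 - q_F)/2.
Flint substitutes q_E(q_F) into its own profit: π_F = q_F(431 - q_F - (289 - q_F)/2) - 142q_F = (573/2 - (1/2)q_F)q_F - 142q_F.
The leader's first-order condition 289/2 - q_F = 0 yields q_F = 289/2.
Then q_E = (289 - 289/2)/2 = 289/4.

144.50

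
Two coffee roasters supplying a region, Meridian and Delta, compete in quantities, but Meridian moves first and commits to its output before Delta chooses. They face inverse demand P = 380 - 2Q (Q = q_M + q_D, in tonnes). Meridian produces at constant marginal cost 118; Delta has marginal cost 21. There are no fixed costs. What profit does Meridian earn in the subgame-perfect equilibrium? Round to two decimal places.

1701.56

The follower Delta best-responds to any q_M: π_D = (380 - 2Q)q_D - 21q_D.
∂π_D/∂q_D = 359 - 2q_M - 4q_D = 0 gives the reaction function q_D = (359 - 2q_M)/4.
Meridian substitutes q_D(q_M) into its own profit: π_M = q_M(380 - 2q_M - (359 - 2q_M)/2) - 118q_M = (401/2 - q_M)q_M - 118q_M.
The leader's first-order condition 165/2 - 2q_M = 0 yields q_M = 165/4.
Then q_D = (359 - 2·(165/4))/4 = 553/8.
Price P = 380 - 2·(883/8) = 637/4.
Meridian's profit: (637/4 - 118)·(165/4) = 1701.5625.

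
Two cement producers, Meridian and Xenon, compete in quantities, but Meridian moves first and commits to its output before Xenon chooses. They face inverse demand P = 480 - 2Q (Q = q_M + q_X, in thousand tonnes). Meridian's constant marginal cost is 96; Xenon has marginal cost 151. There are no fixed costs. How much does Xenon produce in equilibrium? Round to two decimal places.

27.38

Solve by backward induction. Given q_M, the follower Xenon maximises π_X = (480 - 2q_M - 2q_X)q_X - 151q_X.
Setting the follower's marginal profit to zero, 329 - 2q_M - 4q_X = 0, i.e. q_X = (329 - 2q_M)/4.
Meridian substitutes q_X(q_M) into its own profit: π_M = q_M(480 - 2q_M - (329 - 2q_M)/2) - 96q_M = (631/2 - q_M)q_M - 96q_M.
Leader FOC: 439/2 - 2q_M = 0, so q_M = 439/4.
Then q_X = (329 - 2·(439/4))/4 = 219/8.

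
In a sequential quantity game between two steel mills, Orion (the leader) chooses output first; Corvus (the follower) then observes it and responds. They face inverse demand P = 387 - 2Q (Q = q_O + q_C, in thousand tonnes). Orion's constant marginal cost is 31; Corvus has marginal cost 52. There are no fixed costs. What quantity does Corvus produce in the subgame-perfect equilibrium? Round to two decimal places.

36.63

The follower Corvus best-responds to any q_O: π_C = (387 - 2Q)q_C - 52q_C.
∂π_C/∂q_C = 335 - 2q_O - 4q_C = 0 gives the reaction function q_C = (335 - 2q_O)/4.
The leader anticipates this reaction. Substituting into P = 387 - 2Q gives P = 439/2 - q_O, so π_O = (439/2 - q_O)q_O - 31q_O.
The leader's first-order condition 377/2 - 2q_O = 0 yields q_O = 377/4.
Then q_C = (335 - 2·(377/4))/4 = 293/8.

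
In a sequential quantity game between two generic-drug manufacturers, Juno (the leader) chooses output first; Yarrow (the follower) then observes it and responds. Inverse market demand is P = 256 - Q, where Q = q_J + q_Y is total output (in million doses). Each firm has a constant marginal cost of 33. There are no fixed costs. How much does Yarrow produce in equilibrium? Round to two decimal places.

Solve by backward induction. Given q_J, the follower Yarrow maximises π_Y = (256 - q_J - q_Y)q_Y - 33q_Y.
∂π_Y/∂q_Y = 223 - q_J - 2q_Y = 0 gives the reaction function q_Y = (223 - q_J)/2.
Juno substitutes q_Y(q_J) into its own profit: π_J = q_J(256 - q_J - (223 - q_J)/2) - 33q_J = (289/2 - (1/2)q_J)q_J - 33q_J.
Maximising: ∂π_J/∂q_J = 223/2 - q_J = 0, giving q_J = 223/2.
Then q_Y = (223 - 223/2)/2 = 223/4.

55.75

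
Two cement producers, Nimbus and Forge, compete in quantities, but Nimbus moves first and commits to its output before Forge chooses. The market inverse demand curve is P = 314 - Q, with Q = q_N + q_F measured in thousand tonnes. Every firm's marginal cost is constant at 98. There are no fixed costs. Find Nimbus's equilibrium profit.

Solve by backward induction. Given q_N, the follower Forge maximises π_F = (314 - q_N - q_F)q_F - 98q_F.
Follower FOC: 216 - q_N - 2q_F = 0, so q_F(q_N) = (216 - q_N)/2.
The leader anticipates this reaction. Substituting into P = 314 - Q gives P = 206 - (1/2)q_N, so π_N = (206 - (1/2)q_N)q_N - 98q_N.
Maximising: ∂π_N/∂q_N = 108 - q_N = 0, giving q_N = 108.
Then q_F = (216 - 108)/2 = 54.
Price P = 314 - 162 = 152.
Nimbus's profit: (152 - 98)·108 = 5832.

5832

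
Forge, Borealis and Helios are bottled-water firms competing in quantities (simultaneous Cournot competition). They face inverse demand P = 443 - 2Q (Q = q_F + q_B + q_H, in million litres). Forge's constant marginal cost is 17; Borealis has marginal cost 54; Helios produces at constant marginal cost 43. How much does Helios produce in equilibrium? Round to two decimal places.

Forge's profit: π_F = (443 - 2Q)q_F - (17q_F). Setting ∂π_F/∂q_F = 0: 426 - 4q_F - 2(q_B + q_H) = 0.
Borealis's profit: π_B = (443 - 2Q)q_B - (54q_B). Setting ∂π_B/∂q_B = 0: 389 - 4q_B - 2(q_F + q_H) = 0.
Helios's profit: π_H = (443 - 2Q)q_H - (43q_H). Setting ∂π_H/∂q_H = 0: 400 - 4q_H - 2(q_F + q_B) = 0.
Adding the 3 conditions: 1215 − 4Q − 4Q = 0, i.e. Q = 1215/8.
Back-substituting: q_F = (426 − 1215/4)/2 = 489/8, q_B = (389 − 1215/4)/2 = 341/8, q_H = (400 − 1215/4)/2 = 385/8.

48.13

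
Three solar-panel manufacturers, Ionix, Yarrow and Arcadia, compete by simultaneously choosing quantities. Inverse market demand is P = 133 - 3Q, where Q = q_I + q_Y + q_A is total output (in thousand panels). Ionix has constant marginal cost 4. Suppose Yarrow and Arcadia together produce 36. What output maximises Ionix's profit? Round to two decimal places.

With rivals' combined output fixed at 36, Ionix's profit is π_I = (133 - 3·36 - 3q_I)q_I - (4q_I) = (25 - 3q_I)q_I - (4q_I).
∂π_I/∂q_I = 21 - 6q_I = 0, so q_I = 7/2.

3.50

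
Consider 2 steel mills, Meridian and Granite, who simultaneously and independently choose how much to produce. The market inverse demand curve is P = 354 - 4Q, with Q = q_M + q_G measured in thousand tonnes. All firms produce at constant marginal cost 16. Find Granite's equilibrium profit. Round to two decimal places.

A representative firm's profit is π_i = q_i(354 - 4Q) - 16q_i.
First-order condition (treating rivals' output as given): 338 - 8q_i - 4q_j = 0.
With identical firms every q_j equals q_i, so q_j = q_i and 338 = 12q_i, giving q_i = 169/6.
Price P = 354 - 4·(169/3) = 386/3.
Granite's profit: (386/3 - 16)·(169/6) = 3173.4444.

3173.44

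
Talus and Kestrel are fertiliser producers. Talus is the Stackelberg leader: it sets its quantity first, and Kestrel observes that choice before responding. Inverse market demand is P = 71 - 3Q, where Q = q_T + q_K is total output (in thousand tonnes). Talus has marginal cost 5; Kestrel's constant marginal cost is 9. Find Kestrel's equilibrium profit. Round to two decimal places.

60.75

Solve by backward induction. Given q_T, the follower Kestrel maximises π_K = (71 - 3q_T - 3q_K)q_K - 9q_K.
Follower FOC: 62 - 3q_T - 6q_K = 0, so q_K(q_T) = (62 - 3q_T)/6.
Talus substitutes q_K(q_T) into its own profit: π_T = q_T(71 - 3q_T - (62 - 3q_T)/2) - 5q_T = (40 - (3/2)q_T)q_T - 5q_T.
Maximising: ∂π_T/∂q_T = 35 - 3q_T = 0, giving q_T = 35/3.
Then q_K = (62 - 3·(35/3))/6 = 9/2.
Price P = 71 - 3·(97/6) = 45/2.
Kestrel's profit: (45/2 - 9)·(9/2) = 243/4.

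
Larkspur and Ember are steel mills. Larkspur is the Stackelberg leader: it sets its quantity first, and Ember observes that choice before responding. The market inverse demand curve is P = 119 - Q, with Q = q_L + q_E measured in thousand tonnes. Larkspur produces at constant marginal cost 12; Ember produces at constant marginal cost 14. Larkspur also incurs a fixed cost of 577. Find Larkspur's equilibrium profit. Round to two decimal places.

908.13

Solve by backward induction. Given q_L, the follower Ember maximises π_E = (119 - q_L - q_E)q_E - 14q_E.
Setting the follower's marginal profit to zero, 105 - q_L - 2q_E = 0, i.e. q_E = (105 - q_L)/2.
Larkspur substitutes q_E(q_L) into its own profit: π_L = q_L(119 - q_L - (105 - q_L)/2) - 12q_L = (133/2 - (1/2)q_L)q_L - 12q_L.
Leader FOC: 109/2 - q_L = 0, so q_L = 109/2.
Then q_E = (105 - 109/2)/2 = 101/4.
Price P = 119 - 319/4 = 157/4.
Larkspur's profit: (157/4 - 12)·(109/2) - 577 = 908.1250.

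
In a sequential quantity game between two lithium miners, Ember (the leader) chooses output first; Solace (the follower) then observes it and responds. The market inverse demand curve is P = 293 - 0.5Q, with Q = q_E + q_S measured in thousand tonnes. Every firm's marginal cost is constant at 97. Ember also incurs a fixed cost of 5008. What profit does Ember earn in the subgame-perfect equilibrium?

4596

Solve by backward induction. Given q_E, the follower Solace maximises π_S = (293 - (1/2)q_E - (1/2)q_S)q_S - 97q_S.
Setting the follower's marginal profit to zero, 196 - (1/2)q_E - q_S = 0, i.e. q_S = (196 - (1/2)q_E).
The leader anticipates this reaction. Substituting into P = 293 - 0.5Q gives P = 195 - (1/4)q_E, so π_E = (195 - (1/4)q_E)q_E - 97q_E.
Maximising: ∂π_E/∂q_E = 98 - (1/2)q_E = 0, giving q_E = 196.
Then q_S = (196 - (1/2)·196) = 98.
Price P = 293 - (1/2)·294 = 146.
Ember's profit: (146 - 97)·196 - 5008 = 4596.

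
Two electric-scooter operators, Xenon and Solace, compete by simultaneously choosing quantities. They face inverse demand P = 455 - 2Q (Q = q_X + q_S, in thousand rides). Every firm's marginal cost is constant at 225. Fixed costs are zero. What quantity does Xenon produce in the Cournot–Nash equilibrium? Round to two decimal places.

38.33

Each firm earns π_i = (455 - 2Q)q_i - 225q_i.
Setting ∂π_i/∂q_i = 0 with rivals' quantities fixed: 230 - 4q_i - 2q_j = 0.
With identical firms every q_j equals q_i, so q_j = q_i and 230 = 6q_i, giving q_i = 115/3.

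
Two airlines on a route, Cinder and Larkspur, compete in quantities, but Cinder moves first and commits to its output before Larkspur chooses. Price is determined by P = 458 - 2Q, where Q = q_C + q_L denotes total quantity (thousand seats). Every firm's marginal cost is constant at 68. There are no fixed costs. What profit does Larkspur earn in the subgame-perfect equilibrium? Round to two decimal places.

4753.13

The follower Larkspur best-responds to any q_C: π_L = (458 - 2Q)q_L - 68q_L.
Setting the follower's marginal profit to zero, 390 - 2q_C - 4q_L = 0, i.e. q_L = (390 - 2q_C)/4.
Cinder substitutes q_L(q_C) into its own profit: π_C = q_C(458 - 2q_C - (390 - 2q_C)/2) - 68q_C = (263 - q_C)q_C - 68q_C.
Maximising: ∂π_C/∂q_C = 195 - 2q_C = 0, giving q_C = 195/2.
Then q_L = (390 - 2·(195/2))/4 = 195/4.
Price P = 458 - 2·(585/4) = 331/2.
Larkspur's profit: (331/2 - 68)·(195/4) = 4753.1250.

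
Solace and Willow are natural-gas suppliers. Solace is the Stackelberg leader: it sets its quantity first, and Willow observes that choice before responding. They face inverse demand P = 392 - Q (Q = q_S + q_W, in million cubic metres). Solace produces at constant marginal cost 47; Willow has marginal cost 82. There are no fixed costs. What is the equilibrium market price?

142

Solve by backward induction. Given q_S, the follower Willow maximises π_W = (392 - q_S - q_W)q_W - 82q_W.
Setting the follower's marginal profit to zero, 310 - q_S - 2q_W = 0, i.e. q_W = (310 - q_S)/2.
Solace substitutes q_W(q_S) into its own profit: π_S = q_S(392 - q_S - (310 - q_S)/2) - 47q_S = (237 - (1/2)q_S)q_S - 47q_S.
The leader's first-order condition 190 - q_S = 0 yields q_S = 190.
Then q_W = (310 - 190)/2 = 60.
Total output Q = 250, so price P = 392 - 250 = 142.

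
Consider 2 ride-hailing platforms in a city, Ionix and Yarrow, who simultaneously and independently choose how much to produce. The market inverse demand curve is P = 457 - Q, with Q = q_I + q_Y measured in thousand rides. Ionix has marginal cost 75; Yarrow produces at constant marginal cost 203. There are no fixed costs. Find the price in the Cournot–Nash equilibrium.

Ionix's profit: π_I = (457 - Q)q_I - (75q_I). Setting ∂π_I/∂q_I = 0: 382 - 2q_I - (q_Y) = 0.
Yarrow's first-order condition: 254 - 2q_Y - (q_I) = 0.
Rearranging gives the reaction functions q_I = (382 - q_Y)/2 and q_Y = (254 - q_I)/2.
Solving the pair: q_I = 170, q_Y = 42.
Total output Q = 212, so price P = 457 - 212 = 245.

245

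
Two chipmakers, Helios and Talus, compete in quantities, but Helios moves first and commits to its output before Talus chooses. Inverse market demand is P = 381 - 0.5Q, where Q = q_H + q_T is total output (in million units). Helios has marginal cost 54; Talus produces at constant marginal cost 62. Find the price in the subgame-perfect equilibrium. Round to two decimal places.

137.75

The follower Talus best-responds to any q_H: π_T = (381 - 0.5Q)q_T - 62q_T.
Setting the follower's marginal profit to zero, 319 - (1/2)q_H - q_T = 0, i.e. q_T = (319 - (1/2)q_H).
The leader anticipates this reaction. Substituting into P = 381 - 0.5Q gives P = 443/2 - (1/4)q_H, so π_H = (443/2 - (1/4)q_H)q_H - 54q_H.
Maximising: ∂π_H/∂q_H = 335/2 - (1/2)q_H = 0, giving q_H = 335.
Then q_T = (319 - (1/2)·335) = 303/2.
Total output Q = 973/2, so price P = 381 - (1/2)·(973/2) = 551/4.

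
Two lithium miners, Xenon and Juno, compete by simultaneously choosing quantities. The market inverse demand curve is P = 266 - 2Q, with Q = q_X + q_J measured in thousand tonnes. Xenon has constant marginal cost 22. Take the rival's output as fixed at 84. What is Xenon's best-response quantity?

19

With the rival's output fixed at 84, Xenon's profit is π_X = (266 - 2·84 - 2q_X)q_X - (22q_X) = (98 - 2q_X)q_X - (22q_X).
∂π_X/∂q_X = 76 - 4q_X = 0, so q_X = 19.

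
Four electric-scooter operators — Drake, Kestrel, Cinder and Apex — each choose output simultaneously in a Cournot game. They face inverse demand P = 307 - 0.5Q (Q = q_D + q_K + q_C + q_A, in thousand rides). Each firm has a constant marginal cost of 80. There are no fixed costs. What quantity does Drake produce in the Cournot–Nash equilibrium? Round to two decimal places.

90.80

Each firm earns π_i = (307 - 0.5Q)q_i - 80q_i.
Setting ∂π_i/∂q_i = 0 with rivals' quantities fixed: 227 - q_i - (1/2)·Σ_{j≠i} q_j = 0.
With identical firms every q_j equals q_i, so Σ_{j≠i} q_j = 3q_i and 227 = (5/2)q_i, giving q_i = 454/5.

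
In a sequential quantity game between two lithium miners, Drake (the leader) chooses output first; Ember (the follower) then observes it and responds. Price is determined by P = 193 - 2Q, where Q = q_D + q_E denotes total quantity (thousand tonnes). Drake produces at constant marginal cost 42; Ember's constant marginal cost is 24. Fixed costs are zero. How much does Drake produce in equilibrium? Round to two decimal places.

33.25

Solve by backward induction. Given q_D, the follower Ember maximises π_E = (193 - 2q_D - 2q_E)q_E - 24q_E.
Follower FOC: 169 - 2q_D - 4q_E = 0, so q_E(q_D) = (169 - 2q_D)/4.
Drake substitutes q_E(q_D) into its own profit: π_D = q_D(193 - 2q_D - (169 - 2q_D)/2) - 42q_D = (217/2 - q_D)q_D - 42q_D.
Maximising: ∂π_D/∂q_D = 133/2 - 2q_D = 0, giving q_D = 133/4.
Then q_E = (169 - 2·(133/4))/4 = 205/8.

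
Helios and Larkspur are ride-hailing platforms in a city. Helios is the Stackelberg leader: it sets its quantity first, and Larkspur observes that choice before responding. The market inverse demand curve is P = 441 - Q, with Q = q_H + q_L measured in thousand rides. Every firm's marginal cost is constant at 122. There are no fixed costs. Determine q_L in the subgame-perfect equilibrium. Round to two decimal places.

The follower Larkspur best-responds to any q_H: π_L = (441 - Q)q_L - 122q_L.
∂π_L/∂q_L = 319 - q_H - 2q_L = 0 gives the reaction function q_L = (319 - q_H)/2.
The leader anticipates this reaction. Substituting into P = 441 - Q gives P = 563/2 - (1/2)q_H, so π_H = (563/2 - (1/2)q_H)q_H - 122q_H.
Leader FOC: 319/2 - q_H = 0, so q_H = 319/2.
Then q_L = (319 - 319/2)/2 = 319/4.

79.75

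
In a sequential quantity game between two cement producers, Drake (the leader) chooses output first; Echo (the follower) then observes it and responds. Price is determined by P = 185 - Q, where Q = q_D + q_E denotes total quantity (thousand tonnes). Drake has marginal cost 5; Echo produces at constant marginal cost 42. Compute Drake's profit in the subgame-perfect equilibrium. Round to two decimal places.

5886.13

The follower Echo best-responds to any q_D: π_E = (185 - Q)q_E - 42q_E.
∂π_E/∂q_E = 143 - q_D - 2q_E = 0 gives the reaction function q_E = (143 - q_D)/2.
Drake substitutes q_E(q_D) into its own profit: π_D = q_D(185 - q_D - (143 - q_D)/2) - 5q_D = (227/2 - (1/2)q_D)q_D - 5q_D.
Leader FOC: 217/2 - q_D = 0, so q_D = 217/2.
Then q_E = (143 - 217/2)/2 = 69/4.
Price P = 185 - 503/4 = 237/4.
Drake's profit: (237/4 - 5)·(217/2) = 5886.1250.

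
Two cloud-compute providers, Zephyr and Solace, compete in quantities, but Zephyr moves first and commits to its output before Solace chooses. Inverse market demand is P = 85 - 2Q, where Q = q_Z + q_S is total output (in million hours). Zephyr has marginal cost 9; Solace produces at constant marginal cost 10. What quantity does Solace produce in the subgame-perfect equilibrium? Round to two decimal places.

9.13

Solve by backward induction. Given q_Z, the follower Solace maximises π_S = (85 - 2q_Z - 2q_S)q_S - 10q_S.
Follower FOC: 75 - 2q_Z - 4q_S = 0, so q_S(q_Z) = (75 - 2q_Z)/4.
The leader anticipates this reaction. Substituting into P = 85 - 2Q gives P = 95/2 - q_Z, so π_Z = (95/2 - q_Z)q_Z - 9q_Z.
Maximising: ∂π_Z/∂q_Z = 77/2 - 2q_Z = 0, giving q_Z = 77/4.
Then q_S = (75 - 2·(77/4))/4 = 73/8.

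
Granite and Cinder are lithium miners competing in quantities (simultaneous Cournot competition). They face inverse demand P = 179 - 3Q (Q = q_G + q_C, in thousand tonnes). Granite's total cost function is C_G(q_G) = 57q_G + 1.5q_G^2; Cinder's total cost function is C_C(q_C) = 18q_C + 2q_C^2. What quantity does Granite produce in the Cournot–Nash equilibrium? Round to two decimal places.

9.10

Granite's profit: π_G = (179 - 3Q)q_G - (57q_G + (3/2)q_G²). Setting ∂π_G/∂q_G = 0: 122 - 9q_G - 3(q_C) = 0.
Cinder's first-order condition: 161 - 10q_C - 3(q_G) = 0.
Rearranging gives the reaction functions q_G = (122 - 3q_C)/9 and q_C = (161 - 3q_G)/10.
Substituting one into the other gives q_G = 737/81 and q_C = 361/27.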